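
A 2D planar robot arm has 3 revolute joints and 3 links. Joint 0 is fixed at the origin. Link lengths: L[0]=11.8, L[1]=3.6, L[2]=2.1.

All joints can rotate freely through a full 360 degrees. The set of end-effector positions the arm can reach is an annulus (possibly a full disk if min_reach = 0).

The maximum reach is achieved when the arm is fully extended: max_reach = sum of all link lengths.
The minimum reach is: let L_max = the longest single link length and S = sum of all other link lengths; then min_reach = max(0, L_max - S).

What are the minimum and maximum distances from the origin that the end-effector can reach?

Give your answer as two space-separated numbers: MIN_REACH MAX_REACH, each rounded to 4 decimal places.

Answer: 6.1000 17.5000

Derivation:
Link lengths: [11.8, 3.6, 2.1]
max_reach = 11.8 + 3.6 + 2.1 = 17.5
L_max = max([11.8, 3.6, 2.1]) = 11.8
S (sum of others) = 17.5 - 11.8 = 5.7
min_reach = max(0, 11.8 - 5.7) = max(0, 6.1) = 6.1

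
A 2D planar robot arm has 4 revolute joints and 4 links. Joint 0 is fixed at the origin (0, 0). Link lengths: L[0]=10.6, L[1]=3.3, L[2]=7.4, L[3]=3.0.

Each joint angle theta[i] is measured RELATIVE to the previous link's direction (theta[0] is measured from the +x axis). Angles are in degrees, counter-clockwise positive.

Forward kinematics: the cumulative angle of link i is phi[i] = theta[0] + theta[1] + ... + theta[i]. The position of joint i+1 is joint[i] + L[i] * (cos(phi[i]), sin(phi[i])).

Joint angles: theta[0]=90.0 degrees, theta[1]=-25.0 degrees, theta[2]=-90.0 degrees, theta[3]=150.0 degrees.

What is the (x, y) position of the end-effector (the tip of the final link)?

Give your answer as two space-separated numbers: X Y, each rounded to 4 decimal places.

Answer: 6.3806 12.9209

Derivation:
joint[0] = (0.0000, 0.0000)  (base)
link 0: phi[0] = 90 = 90 deg
  cos(90 deg) = 0.0000, sin(90 deg) = 1.0000
  joint[1] = (0.0000, 0.0000) + 10.6 * (0.0000, 1.0000) = (0.0000 + 0.0000, 0.0000 + 10.6000) = (0.0000, 10.6000)
link 1: phi[1] = 90 + -25 = 65 deg
  cos(65 deg) = 0.4226, sin(65 deg) = 0.9063
  joint[2] = (0.0000, 10.6000) + 3.3 * (0.4226, 0.9063) = (0.0000 + 1.3946, 10.6000 + 2.9908) = (1.3946, 13.5908)
link 2: phi[2] = 90 + -25 + -90 = -25 deg
  cos(-25 deg) = 0.9063, sin(-25 deg) = -0.4226
  joint[3] = (1.3946, 13.5908) + 7.4 * (0.9063, -0.4226) = (1.3946 + 6.7067, 13.5908 + -3.1274) = (8.1013, 10.4634)
link 3: phi[3] = 90 + -25 + -90 + 150 = 125 deg
  cos(125 deg) = -0.5736, sin(125 deg) = 0.8192
  joint[4] = (8.1013, 10.4634) + 3 * (-0.5736, 0.8192) = (8.1013 + -1.7207, 10.4634 + 2.4575) = (6.3806, 12.9209)
End effector: (6.3806, 12.9209)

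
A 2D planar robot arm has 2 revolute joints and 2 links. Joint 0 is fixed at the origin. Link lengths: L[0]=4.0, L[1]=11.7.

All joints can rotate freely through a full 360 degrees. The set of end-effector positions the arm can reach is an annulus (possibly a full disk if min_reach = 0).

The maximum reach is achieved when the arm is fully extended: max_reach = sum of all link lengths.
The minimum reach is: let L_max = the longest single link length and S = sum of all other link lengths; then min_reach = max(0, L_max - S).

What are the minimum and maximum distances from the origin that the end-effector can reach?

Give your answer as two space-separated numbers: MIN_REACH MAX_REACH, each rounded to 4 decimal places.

Link lengths: [4.0, 11.7]
max_reach = 4 + 11.7 = 15.7
L_max = max([4.0, 11.7]) = 11.7
S (sum of others) = 15.7 - 11.7 = 4
min_reach = max(0, 11.7 - 4) = max(0, 7.7) = 7.7

Answer: 7.7000 15.7000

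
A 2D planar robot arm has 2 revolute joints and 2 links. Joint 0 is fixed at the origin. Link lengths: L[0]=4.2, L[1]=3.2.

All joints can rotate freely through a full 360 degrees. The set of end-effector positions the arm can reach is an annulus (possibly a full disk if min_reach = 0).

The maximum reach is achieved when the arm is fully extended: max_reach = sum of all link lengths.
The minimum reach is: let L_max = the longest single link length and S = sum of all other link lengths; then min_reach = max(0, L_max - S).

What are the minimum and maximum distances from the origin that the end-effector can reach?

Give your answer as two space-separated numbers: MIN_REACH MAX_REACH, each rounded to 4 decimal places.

Link lengths: [4.2, 3.2]
max_reach = 4.2 + 3.2 = 7.4
L_max = max([4.2, 3.2]) = 4.2
S (sum of others) = 7.4 - 4.2 = 3.2
min_reach = max(0, 4.2 - 3.2) = max(0, 1) = 1

Answer: 1.0000 7.4000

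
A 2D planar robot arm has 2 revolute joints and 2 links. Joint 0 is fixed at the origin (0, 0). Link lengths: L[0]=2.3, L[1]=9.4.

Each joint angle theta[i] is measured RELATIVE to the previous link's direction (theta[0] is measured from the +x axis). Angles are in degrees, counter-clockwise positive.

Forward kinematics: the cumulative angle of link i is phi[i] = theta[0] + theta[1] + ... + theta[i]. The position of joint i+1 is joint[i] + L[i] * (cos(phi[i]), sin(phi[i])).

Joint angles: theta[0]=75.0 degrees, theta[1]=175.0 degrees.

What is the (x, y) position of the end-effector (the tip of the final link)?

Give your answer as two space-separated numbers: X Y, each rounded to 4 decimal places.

Answer: -2.6197 -6.6115

Derivation:
joint[0] = (0.0000, 0.0000)  (base)
link 0: phi[0] = 75 = 75 deg
  cos(75 deg) = 0.2588, sin(75 deg) = 0.9659
  joint[1] = (0.0000, 0.0000) + 2.3 * (0.2588, 0.9659) = (0.0000 + 0.5953, 0.0000 + 2.2216) = (0.5953, 2.2216)
link 1: phi[1] = 75 + 175 = 250 deg
  cos(250 deg) = -0.3420, sin(250 deg) = -0.9397
  joint[2] = (0.5953, 2.2216) + 9.4 * (-0.3420, -0.9397) = (0.5953 + -3.2150, 2.2216 + -8.8331) = (-2.6197, -6.6115)
End effector: (-2.6197, -6.6115)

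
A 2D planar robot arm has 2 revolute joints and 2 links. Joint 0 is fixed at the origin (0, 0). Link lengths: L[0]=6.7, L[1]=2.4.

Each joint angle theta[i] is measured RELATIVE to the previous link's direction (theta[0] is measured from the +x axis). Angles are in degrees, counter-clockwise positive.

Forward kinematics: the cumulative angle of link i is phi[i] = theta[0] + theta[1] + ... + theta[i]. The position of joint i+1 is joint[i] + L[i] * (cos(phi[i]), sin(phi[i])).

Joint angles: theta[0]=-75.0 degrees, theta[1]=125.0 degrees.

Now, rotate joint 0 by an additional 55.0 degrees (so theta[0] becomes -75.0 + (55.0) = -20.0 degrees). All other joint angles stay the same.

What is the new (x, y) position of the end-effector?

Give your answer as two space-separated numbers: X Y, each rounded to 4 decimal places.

Answer: 5.6748 0.0267

Derivation:
joint[0] = (0.0000, 0.0000)  (base)
link 0: phi[0] = -20 = -20 deg
  cos(-20 deg) = 0.9397, sin(-20 deg) = -0.3420
  joint[1] = (0.0000, 0.0000) + 6.7 * (0.9397, -0.3420) = (0.0000 + 6.2959, 0.0000 + -2.2915) = (6.2959, -2.2915)
link 1: phi[1] = -20 + 125 = 105 deg
  cos(105 deg) = -0.2588, sin(105 deg) = 0.9659
  joint[2] = (6.2959, -2.2915) + 2.4 * (-0.2588, 0.9659) = (6.2959 + -0.6212, -2.2915 + 2.3182) = (5.6748, 0.0267)
End effector: (5.6748, 0.0267)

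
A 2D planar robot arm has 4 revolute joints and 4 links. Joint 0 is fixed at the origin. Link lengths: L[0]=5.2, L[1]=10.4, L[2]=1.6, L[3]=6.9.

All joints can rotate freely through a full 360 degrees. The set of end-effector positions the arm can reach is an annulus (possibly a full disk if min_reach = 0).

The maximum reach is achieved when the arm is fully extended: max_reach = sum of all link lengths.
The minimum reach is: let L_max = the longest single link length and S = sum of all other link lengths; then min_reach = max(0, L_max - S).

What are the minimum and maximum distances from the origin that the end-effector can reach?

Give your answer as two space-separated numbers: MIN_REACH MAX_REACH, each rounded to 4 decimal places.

Link lengths: [5.2, 10.4, 1.6, 6.9]
max_reach = 5.2 + 10.4 + 1.6 + 6.9 = 24.1
L_max = max([5.2, 10.4, 1.6, 6.9]) = 10.4
S (sum of others) = 24.1 - 10.4 = 13.7
min_reach = max(0, 10.4 - 13.7) = max(0, -3.3) = 0

Answer: 0.0000 24.1000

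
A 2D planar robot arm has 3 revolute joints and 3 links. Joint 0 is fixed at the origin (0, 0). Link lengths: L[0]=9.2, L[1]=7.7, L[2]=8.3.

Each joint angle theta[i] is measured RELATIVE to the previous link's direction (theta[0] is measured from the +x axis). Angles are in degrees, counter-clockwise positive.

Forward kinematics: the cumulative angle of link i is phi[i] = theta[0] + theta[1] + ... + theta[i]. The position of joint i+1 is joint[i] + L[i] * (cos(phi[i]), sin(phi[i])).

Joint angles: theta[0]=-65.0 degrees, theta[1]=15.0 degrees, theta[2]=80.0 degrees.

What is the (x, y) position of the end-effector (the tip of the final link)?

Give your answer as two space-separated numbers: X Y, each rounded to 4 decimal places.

Answer: 16.0256 -10.0866

Derivation:
joint[0] = (0.0000, 0.0000)  (base)
link 0: phi[0] = -65 = -65 deg
  cos(-65 deg) = 0.4226, sin(-65 deg) = -0.9063
  joint[1] = (0.0000, 0.0000) + 9.2 * (0.4226, -0.9063) = (0.0000 + 3.8881, 0.0000 + -8.3380) = (3.8881, -8.3380)
link 1: phi[1] = -65 + 15 = -50 deg
  cos(-50 deg) = 0.6428, sin(-50 deg) = -0.7660
  joint[2] = (3.8881, -8.3380) + 7.7 * (0.6428, -0.7660) = (3.8881 + 4.9495, -8.3380 + -5.8985) = (8.8376, -14.2366)
link 2: phi[2] = -65 + 15 + 80 = 30 deg
  cos(30 deg) = 0.8660, sin(30 deg) = 0.5000
  joint[3] = (8.8376, -14.2366) + 8.3 * (0.8660, 0.5000) = (8.8376 + 7.1880, -14.2366 + 4.1500) = (16.0256, -10.0866)
End effector: (16.0256, -10.0866)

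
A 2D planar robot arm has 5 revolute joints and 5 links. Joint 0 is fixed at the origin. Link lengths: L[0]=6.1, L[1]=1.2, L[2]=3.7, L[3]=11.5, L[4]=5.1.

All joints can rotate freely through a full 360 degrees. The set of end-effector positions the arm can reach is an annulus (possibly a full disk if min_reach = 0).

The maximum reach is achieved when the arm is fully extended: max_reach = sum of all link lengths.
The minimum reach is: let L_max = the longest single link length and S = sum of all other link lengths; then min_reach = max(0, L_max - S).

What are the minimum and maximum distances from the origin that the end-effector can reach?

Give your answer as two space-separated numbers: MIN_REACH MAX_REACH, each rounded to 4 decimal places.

Link lengths: [6.1, 1.2, 3.7, 11.5, 5.1]
max_reach = 6.1 + 1.2 + 3.7 + 11.5 + 5.1 = 27.6
L_max = max([6.1, 1.2, 3.7, 11.5, 5.1]) = 11.5
S (sum of others) = 27.6 - 11.5 = 16.1
min_reach = max(0, 11.5 - 16.1) = max(0, -4.6) = 0

Answer: 0.0000 27.6000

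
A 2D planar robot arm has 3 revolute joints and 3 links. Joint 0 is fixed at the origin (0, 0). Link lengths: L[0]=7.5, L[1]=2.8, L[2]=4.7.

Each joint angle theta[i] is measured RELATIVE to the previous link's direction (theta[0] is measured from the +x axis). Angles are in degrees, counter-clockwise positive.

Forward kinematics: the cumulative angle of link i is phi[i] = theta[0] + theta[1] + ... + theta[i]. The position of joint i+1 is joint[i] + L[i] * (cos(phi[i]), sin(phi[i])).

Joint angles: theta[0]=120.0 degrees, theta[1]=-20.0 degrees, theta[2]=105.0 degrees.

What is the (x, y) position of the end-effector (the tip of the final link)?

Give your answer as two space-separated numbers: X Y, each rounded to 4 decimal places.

Answer: -8.4959 7.2663

Derivation:
joint[0] = (0.0000, 0.0000)  (base)
link 0: phi[0] = 120 = 120 deg
  cos(120 deg) = -0.5000, sin(120 deg) = 0.8660
  joint[1] = (0.0000, 0.0000) + 7.5 * (-0.5000, 0.8660) = (0.0000 + -3.7500, 0.0000 + 6.4952) = (-3.7500, 6.4952)
link 1: phi[1] = 120 + -20 = 100 deg
  cos(100 deg) = -0.1736, sin(100 deg) = 0.9848
  joint[2] = (-3.7500, 6.4952) + 2.8 * (-0.1736, 0.9848) = (-3.7500 + -0.4862, 6.4952 + 2.7575) = (-4.2362, 9.2527)
link 2: phi[2] = 120 + -20 + 105 = 205 deg
  cos(205 deg) = -0.9063, sin(205 deg) = -0.4226
  joint[3] = (-4.2362, 9.2527) + 4.7 * (-0.9063, -0.4226) = (-4.2362 + -4.2596, 9.2527 + -1.9863) = (-8.4959, 7.2663)
End effector: (-8.4959, 7.2663)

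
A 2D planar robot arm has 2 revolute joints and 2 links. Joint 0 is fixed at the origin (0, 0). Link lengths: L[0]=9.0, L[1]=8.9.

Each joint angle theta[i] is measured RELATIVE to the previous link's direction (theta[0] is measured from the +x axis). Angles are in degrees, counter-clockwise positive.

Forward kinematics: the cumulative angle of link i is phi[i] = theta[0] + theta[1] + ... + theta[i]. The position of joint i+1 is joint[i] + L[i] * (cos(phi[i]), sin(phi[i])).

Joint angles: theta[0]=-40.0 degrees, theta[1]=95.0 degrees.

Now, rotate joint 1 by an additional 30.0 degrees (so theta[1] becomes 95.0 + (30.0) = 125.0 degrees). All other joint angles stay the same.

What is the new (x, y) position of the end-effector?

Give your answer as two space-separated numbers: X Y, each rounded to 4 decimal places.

Answer: 7.6701 3.0810

Derivation:
joint[0] = (0.0000, 0.0000)  (base)
link 0: phi[0] = -40 = -40 deg
  cos(-40 deg) = 0.7660, sin(-40 deg) = -0.6428
  joint[1] = (0.0000, 0.0000) + 9 * (0.7660, -0.6428) = (0.0000 + 6.8944, 0.0000 + -5.7851) = (6.8944, -5.7851)
link 1: phi[1] = -40 + 125 = 85 deg
  cos(85 deg) = 0.0872, sin(85 deg) = 0.9962
  joint[2] = (6.8944, -5.7851) + 8.9 * (0.0872, 0.9962) = (6.8944 + 0.7757, -5.7851 + 8.8661) = (7.6701, 3.0810)
End effector: (7.6701, 3.0810)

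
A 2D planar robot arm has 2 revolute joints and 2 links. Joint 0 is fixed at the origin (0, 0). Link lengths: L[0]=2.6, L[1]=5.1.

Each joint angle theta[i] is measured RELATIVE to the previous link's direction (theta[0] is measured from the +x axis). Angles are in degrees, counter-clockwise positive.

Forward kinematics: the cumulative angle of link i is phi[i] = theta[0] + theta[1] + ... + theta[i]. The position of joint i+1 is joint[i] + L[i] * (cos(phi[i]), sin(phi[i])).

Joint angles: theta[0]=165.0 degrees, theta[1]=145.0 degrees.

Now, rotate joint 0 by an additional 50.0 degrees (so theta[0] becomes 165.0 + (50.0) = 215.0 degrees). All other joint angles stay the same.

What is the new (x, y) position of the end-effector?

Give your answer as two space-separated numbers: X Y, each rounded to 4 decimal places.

joint[0] = (0.0000, 0.0000)  (base)
link 0: phi[0] = 215 = 215 deg
  cos(215 deg) = -0.8192, sin(215 deg) = -0.5736
  joint[1] = (0.0000, 0.0000) + 2.6 * (-0.8192, -0.5736) = (0.0000 + -2.1298, 0.0000 + -1.4913) = (-2.1298, -1.4913)
link 1: phi[1] = 215 + 145 = 360 deg
  cos(360 deg) = 1.0000, sin(360 deg) = -0.0000
  joint[2] = (-2.1298, -1.4913) + 5.1 * (1.0000, -0.0000) = (-2.1298 + 5.1000, -1.4913 + -0.0000) = (2.9702, -1.4913)
End effector: (2.9702, -1.4913)

Answer: 2.9702 -1.4913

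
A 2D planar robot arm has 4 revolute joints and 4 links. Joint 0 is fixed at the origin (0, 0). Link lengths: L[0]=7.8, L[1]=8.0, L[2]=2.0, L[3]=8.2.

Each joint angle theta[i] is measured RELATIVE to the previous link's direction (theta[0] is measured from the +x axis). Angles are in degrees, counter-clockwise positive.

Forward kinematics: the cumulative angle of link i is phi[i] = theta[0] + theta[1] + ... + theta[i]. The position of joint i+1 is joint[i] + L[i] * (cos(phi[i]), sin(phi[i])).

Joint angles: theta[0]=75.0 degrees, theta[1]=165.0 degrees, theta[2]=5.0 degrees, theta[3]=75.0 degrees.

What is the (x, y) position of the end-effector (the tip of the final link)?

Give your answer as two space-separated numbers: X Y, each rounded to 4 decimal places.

Answer: 3.4551 -6.4775

Derivation:
joint[0] = (0.0000, 0.0000)  (base)
link 0: phi[0] = 75 = 75 deg
  cos(75 deg) = 0.2588, sin(75 deg) = 0.9659
  joint[1] = (0.0000, 0.0000) + 7.8 * (0.2588, 0.9659) = (0.0000 + 2.0188, 0.0000 + 7.5342) = (2.0188, 7.5342)
link 1: phi[1] = 75 + 165 = 240 deg
  cos(240 deg) = -0.5000, sin(240 deg) = -0.8660
  joint[2] = (2.0188, 7.5342) + 8 * (-0.5000, -0.8660) = (2.0188 + -4.0000, 7.5342 + -6.9282) = (-1.9812, 0.6060)
link 2: phi[2] = 75 + 165 + 5 = 245 deg
  cos(245 deg) = -0.4226, sin(245 deg) = -0.9063
  joint[3] = (-1.9812, 0.6060) + 2 * (-0.4226, -0.9063) = (-1.9812 + -0.8452, 0.6060 + -1.8126) = (-2.8264, -1.2066)
link 3: phi[3] = 75 + 165 + 5 + 75 = 320 deg
  cos(320 deg) = 0.7660, sin(320 deg) = -0.6428
  joint[4] = (-2.8264, -1.2066) + 8.2 * (0.7660, -0.6428) = (-2.8264 + 6.2816, -1.2066 + -5.2709) = (3.4551, -6.4775)
End effector: (3.4551, -6.4775)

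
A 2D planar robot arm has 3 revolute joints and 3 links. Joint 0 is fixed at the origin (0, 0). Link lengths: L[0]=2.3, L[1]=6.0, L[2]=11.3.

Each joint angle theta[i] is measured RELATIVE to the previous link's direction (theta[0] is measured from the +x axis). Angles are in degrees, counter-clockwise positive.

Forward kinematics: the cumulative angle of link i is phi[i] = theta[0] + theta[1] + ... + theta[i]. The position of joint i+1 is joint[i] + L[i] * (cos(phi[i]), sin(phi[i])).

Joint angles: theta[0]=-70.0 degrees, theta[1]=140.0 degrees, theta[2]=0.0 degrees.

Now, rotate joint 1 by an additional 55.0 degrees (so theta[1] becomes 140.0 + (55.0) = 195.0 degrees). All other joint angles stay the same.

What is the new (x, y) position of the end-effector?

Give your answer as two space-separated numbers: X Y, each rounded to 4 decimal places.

Answer: -9.1362 12.0100

Derivation:
joint[0] = (0.0000, 0.0000)  (base)
link 0: phi[0] = -70 = -70 deg
  cos(-70 deg) = 0.3420, sin(-70 deg) = -0.9397
  joint[1] = (0.0000, 0.0000) + 2.3 * (0.3420, -0.9397) = (0.0000 + 0.7866, 0.0000 + -2.1613) = (0.7866, -2.1613)
link 1: phi[1] = -70 + 195 = 125 deg
  cos(125 deg) = -0.5736, sin(125 deg) = 0.8192
  joint[2] = (0.7866, -2.1613) + 6 * (-0.5736, 0.8192) = (0.7866 + -3.4415, -2.1613 + 4.9149) = (-2.6548, 2.7536)
link 2: phi[2] = -70 + 195 + 0 = 125 deg
  cos(125 deg) = -0.5736, sin(125 deg) = 0.8192
  joint[3] = (-2.6548, 2.7536) + 11.3 * (-0.5736, 0.8192) = (-2.6548 + -6.4814, 2.7536 + 9.2564) = (-9.1362, 12.0100)
End effector: (-9.1362, 12.0100)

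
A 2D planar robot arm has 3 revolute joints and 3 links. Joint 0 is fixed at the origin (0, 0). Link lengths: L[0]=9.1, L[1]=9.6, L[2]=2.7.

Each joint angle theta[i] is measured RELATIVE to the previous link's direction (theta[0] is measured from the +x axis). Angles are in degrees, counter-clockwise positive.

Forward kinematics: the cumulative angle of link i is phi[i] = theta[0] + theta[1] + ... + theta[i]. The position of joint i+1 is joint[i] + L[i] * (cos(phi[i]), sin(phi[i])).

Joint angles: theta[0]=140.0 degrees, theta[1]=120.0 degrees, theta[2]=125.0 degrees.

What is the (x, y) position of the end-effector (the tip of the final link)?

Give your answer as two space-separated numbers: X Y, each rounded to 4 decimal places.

joint[0] = (0.0000, 0.0000)  (base)
link 0: phi[0] = 140 = 140 deg
  cos(140 deg) = -0.7660, sin(140 deg) = 0.6428
  joint[1] = (0.0000, 0.0000) + 9.1 * (-0.7660, 0.6428) = (0.0000 + -6.9710, 0.0000 + 5.8494) = (-6.9710, 5.8494)
link 1: phi[1] = 140 + 120 = 260 deg
  cos(260 deg) = -0.1736, sin(260 deg) = -0.9848
  joint[2] = (-6.9710, 5.8494) + 9.6 * (-0.1736, -0.9848) = (-6.9710 + -1.6670, 5.8494 + -9.4542) = (-8.6380, -3.6048)
link 2: phi[2] = 140 + 120 + 125 = 385 deg
  cos(385 deg) = 0.9063, sin(385 deg) = 0.4226
  joint[3] = (-8.6380, -3.6048) + 2.7 * (0.9063, 0.4226) = (-8.6380 + 2.4470, -3.6048 + 1.1411) = (-6.1910, -2.4637)
End effector: (-6.1910, -2.4637)

Answer: -6.1910 -2.4637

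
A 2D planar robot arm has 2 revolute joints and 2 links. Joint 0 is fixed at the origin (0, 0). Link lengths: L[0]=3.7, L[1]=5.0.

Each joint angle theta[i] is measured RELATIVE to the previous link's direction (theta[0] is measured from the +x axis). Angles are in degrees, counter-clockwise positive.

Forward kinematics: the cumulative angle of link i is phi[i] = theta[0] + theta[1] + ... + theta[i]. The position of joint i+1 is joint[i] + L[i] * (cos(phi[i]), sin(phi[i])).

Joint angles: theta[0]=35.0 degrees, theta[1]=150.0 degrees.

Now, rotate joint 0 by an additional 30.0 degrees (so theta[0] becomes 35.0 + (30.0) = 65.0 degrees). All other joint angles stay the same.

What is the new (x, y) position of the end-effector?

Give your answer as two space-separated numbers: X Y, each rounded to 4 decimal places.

Answer: -2.5321 0.4855

Derivation:
joint[0] = (0.0000, 0.0000)  (base)
link 0: phi[0] = 65 = 65 deg
  cos(65 deg) = 0.4226, sin(65 deg) = 0.9063
  joint[1] = (0.0000, 0.0000) + 3.7 * (0.4226, 0.9063) = (0.0000 + 1.5637, 0.0000 + 3.3533) = (1.5637, 3.3533)
link 1: phi[1] = 65 + 150 = 215 deg
  cos(215 deg) = -0.8192, sin(215 deg) = -0.5736
  joint[2] = (1.5637, 3.3533) + 5 * (-0.8192, -0.5736) = (1.5637 + -4.0958, 3.3533 + -2.8679) = (-2.5321, 0.4855)
End effector: (-2.5321, 0.4855)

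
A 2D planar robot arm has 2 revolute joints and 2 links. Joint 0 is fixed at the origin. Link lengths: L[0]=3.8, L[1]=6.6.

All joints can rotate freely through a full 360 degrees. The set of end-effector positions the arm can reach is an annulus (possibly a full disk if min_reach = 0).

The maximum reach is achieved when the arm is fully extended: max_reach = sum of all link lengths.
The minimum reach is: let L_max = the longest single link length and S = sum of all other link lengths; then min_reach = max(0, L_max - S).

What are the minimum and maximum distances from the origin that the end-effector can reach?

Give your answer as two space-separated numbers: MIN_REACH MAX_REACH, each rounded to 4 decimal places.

Link lengths: [3.8, 6.6]
max_reach = 3.8 + 6.6 = 10.4
L_max = max([3.8, 6.6]) = 6.6
S (sum of others) = 10.4 - 6.6 = 3.8
min_reach = max(0, 6.6 - 3.8) = max(0, 2.8) = 2.8

Answer: 2.8000 10.4000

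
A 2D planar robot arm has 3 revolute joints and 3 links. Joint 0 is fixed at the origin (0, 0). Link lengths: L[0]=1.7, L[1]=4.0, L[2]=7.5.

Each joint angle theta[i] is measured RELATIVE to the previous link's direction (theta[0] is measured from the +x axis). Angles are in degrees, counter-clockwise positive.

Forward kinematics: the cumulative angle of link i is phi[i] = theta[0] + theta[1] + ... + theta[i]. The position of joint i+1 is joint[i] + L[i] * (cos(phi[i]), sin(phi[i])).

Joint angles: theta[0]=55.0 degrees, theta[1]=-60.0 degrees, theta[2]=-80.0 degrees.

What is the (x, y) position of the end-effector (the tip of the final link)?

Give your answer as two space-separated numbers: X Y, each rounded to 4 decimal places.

Answer: 5.6135 -6.4275

Derivation:
joint[0] = (0.0000, 0.0000)  (base)
link 0: phi[0] = 55 = 55 deg
  cos(55 deg) = 0.5736, sin(55 deg) = 0.8192
  joint[1] = (0.0000, 0.0000) + 1.7 * (0.5736, 0.8192) = (0.0000 + 0.9751, 0.0000 + 1.3926) = (0.9751, 1.3926)
link 1: phi[1] = 55 + -60 = -5 deg
  cos(-5 deg) = 0.9962, sin(-5 deg) = -0.0872
  joint[2] = (0.9751, 1.3926) + 4 * (0.9962, -0.0872) = (0.9751 + 3.9848, 1.3926 + -0.3486) = (4.9599, 1.0439)
link 2: phi[2] = 55 + -60 + -80 = -85 deg
  cos(-85 deg) = 0.0872, sin(-85 deg) = -0.9962
  joint[3] = (4.9599, 1.0439) + 7.5 * (0.0872, -0.9962) = (4.9599 + 0.6537, 1.0439 + -7.4715) = (5.6135, -6.4275)
End effector: (5.6135, -6.4275)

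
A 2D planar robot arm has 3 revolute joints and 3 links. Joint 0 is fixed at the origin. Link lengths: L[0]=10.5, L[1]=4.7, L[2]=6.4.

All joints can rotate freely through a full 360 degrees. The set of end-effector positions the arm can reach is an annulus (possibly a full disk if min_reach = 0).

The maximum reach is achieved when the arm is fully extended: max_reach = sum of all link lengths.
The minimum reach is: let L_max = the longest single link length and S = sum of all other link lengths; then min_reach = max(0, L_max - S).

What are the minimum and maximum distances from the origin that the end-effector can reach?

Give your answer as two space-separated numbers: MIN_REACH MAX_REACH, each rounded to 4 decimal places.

Answer: 0.0000 21.6000

Derivation:
Link lengths: [10.5, 4.7, 6.4]
max_reach = 10.5 + 4.7 + 6.4 = 21.6
L_max = max([10.5, 4.7, 6.4]) = 10.5
S (sum of others) = 21.6 - 10.5 = 11.1
min_reach = max(0, 10.5 - 11.1) = max(0, -0.6) = 0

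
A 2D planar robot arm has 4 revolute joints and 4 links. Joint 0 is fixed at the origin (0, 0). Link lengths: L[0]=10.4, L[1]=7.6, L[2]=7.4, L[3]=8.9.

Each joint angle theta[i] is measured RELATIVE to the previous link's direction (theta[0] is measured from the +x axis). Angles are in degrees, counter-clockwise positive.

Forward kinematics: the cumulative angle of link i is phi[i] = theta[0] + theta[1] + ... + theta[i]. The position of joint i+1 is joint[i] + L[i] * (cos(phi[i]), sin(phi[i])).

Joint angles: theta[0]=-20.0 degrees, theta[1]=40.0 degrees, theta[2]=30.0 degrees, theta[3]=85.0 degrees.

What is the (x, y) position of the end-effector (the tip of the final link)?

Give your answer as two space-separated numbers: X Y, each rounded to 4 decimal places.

Answer: 15.3778 11.0043

Derivation:
joint[0] = (0.0000, 0.0000)  (base)
link 0: phi[0] = -20 = -20 deg
  cos(-20 deg) = 0.9397, sin(-20 deg) = -0.3420
  joint[1] = (0.0000, 0.0000) + 10.4 * (0.9397, -0.3420) = (0.0000 + 9.7728, 0.0000 + -3.5570) = (9.7728, -3.5570)
link 1: phi[1] = -20 + 40 = 20 deg
  cos(20 deg) = 0.9397, sin(20 deg) = 0.3420
  joint[2] = (9.7728, -3.5570) + 7.6 * (0.9397, 0.3420) = (9.7728 + 7.1417, -3.5570 + 2.5994) = (16.9145, -0.9577)
link 2: phi[2] = -20 + 40 + 30 = 50 deg
  cos(50 deg) = 0.6428, sin(50 deg) = 0.7660
  joint[3] = (16.9145, -0.9577) + 7.4 * (0.6428, 0.7660) = (16.9145 + 4.7566, -0.9577 + 5.6687) = (21.6711, 4.7111)
link 3: phi[3] = -20 + 40 + 30 + 85 = 135 deg
  cos(135 deg) = -0.7071, sin(135 deg) = 0.7071
  joint[4] = (21.6711, 4.7111) + 8.9 * (-0.7071, 0.7071) = (21.6711 + -6.2933, 4.7111 + 6.2933) = (15.3778, 11.0043)
End effector: (15.3778, 11.0043)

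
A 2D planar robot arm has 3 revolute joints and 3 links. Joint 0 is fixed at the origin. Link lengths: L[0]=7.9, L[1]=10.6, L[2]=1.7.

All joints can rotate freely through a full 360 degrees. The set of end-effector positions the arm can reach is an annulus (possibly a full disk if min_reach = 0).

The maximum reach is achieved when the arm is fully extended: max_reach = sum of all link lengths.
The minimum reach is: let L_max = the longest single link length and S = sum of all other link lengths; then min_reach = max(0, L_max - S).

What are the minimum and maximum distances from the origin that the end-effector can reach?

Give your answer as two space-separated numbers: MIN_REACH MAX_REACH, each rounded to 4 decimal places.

Link lengths: [7.9, 10.6, 1.7]
max_reach = 7.9 + 10.6 + 1.7 = 20.2
L_max = max([7.9, 10.6, 1.7]) = 10.6
S (sum of others) = 20.2 - 10.6 = 9.6
min_reach = max(0, 10.6 - 9.6) = max(0, 1) = 1

Answer: 1.0000 20.2000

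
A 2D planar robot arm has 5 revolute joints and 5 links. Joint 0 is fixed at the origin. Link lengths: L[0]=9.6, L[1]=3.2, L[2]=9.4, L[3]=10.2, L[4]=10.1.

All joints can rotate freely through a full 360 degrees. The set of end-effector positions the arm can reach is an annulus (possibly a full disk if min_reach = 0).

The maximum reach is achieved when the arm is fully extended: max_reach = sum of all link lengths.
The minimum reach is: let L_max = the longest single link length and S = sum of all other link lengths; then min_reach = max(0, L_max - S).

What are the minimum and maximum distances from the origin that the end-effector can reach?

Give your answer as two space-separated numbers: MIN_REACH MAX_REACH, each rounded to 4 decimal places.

Link lengths: [9.6, 3.2, 9.4, 10.2, 10.1]
max_reach = 9.6 + 3.2 + 9.4 + 10.2 + 10.1 = 42.5
L_max = max([9.6, 3.2, 9.4, 10.2, 10.1]) = 10.2
S (sum of others) = 42.5 - 10.2 = 32.3
min_reach = max(0, 10.2 - 32.3) = max(0, -22.1) = 0

Answer: 0.0000 42.5000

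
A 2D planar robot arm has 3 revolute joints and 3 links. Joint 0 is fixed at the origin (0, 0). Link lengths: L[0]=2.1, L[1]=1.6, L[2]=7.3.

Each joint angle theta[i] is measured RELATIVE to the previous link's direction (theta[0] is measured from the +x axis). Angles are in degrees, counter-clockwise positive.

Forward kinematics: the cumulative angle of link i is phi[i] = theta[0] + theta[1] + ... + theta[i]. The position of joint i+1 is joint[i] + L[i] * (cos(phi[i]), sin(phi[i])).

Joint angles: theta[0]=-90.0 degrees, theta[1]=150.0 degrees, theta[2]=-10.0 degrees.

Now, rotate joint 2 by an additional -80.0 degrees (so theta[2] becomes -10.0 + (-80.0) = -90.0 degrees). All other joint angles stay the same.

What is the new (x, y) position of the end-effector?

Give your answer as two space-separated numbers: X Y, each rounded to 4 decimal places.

Answer: 7.1220 -4.3644

Derivation:
joint[0] = (0.0000, 0.0000)  (base)
link 0: phi[0] = -90 = -90 deg
  cos(-90 deg) = 0.0000, sin(-90 deg) = -1.0000
  joint[1] = (0.0000, 0.0000) + 2.1 * (0.0000, -1.0000) = (0.0000 + 0.0000, 0.0000 + -2.1000) = (0.0000, -2.1000)
link 1: phi[1] = -90 + 150 = 60 deg
  cos(60 deg) = 0.5000, sin(60 deg) = 0.8660
  joint[2] = (0.0000, -2.1000) + 1.6 * (0.5000, 0.8660) = (0.0000 + 0.8000, -2.1000 + 1.3856) = (0.8000, -0.7144)
link 2: phi[2] = -90 + 150 + -90 = -30 deg
  cos(-30 deg) = 0.8660, sin(-30 deg) = -0.5000
  joint[3] = (0.8000, -0.7144) + 7.3 * (0.8660, -0.5000) = (0.8000 + 6.3220, -0.7144 + -3.6500) = (7.1220, -4.3644)
End effector: (7.1220, -4.3644)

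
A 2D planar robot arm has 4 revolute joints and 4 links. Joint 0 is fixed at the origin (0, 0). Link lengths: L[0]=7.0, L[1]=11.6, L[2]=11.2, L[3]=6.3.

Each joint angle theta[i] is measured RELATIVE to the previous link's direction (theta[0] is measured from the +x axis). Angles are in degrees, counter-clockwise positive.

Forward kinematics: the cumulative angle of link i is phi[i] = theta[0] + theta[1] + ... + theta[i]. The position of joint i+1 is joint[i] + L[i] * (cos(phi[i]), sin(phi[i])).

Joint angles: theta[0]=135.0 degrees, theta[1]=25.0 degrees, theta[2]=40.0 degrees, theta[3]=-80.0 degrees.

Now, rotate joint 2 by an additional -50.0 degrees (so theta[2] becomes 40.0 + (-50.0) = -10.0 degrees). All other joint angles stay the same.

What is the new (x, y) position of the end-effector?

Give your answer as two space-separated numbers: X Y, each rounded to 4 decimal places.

Answer: -23.3949 20.4372

Derivation:
joint[0] = (0.0000, 0.0000)  (base)
link 0: phi[0] = 135 = 135 deg
  cos(135 deg) = -0.7071, sin(135 deg) = 0.7071
  joint[1] = (0.0000, 0.0000) + 7 * (-0.7071, 0.7071) = (0.0000 + -4.9497, 0.0000 + 4.9497) = (-4.9497, 4.9497)
link 1: phi[1] = 135 + 25 = 160 deg
  cos(160 deg) = -0.9397, sin(160 deg) = 0.3420
  joint[2] = (-4.9497, 4.9497) + 11.6 * (-0.9397, 0.3420) = (-4.9497 + -10.9004, 4.9497 + 3.9674) = (-15.8502, 8.9172)
link 2: phi[2] = 135 + 25 + -10 = 150 deg
  cos(150 deg) = -0.8660, sin(150 deg) = 0.5000
  joint[3] = (-15.8502, 8.9172) + 11.2 * (-0.8660, 0.5000) = (-15.8502 + -9.6995, 8.9172 + 5.6000) = (-25.5497, 14.5172)
link 3: phi[3] = 135 + 25 + -10 + -80 = 70 deg
  cos(70 deg) = 0.3420, sin(70 deg) = 0.9397
  joint[4] = (-25.5497, 14.5172) + 6.3 * (0.3420, 0.9397) = (-25.5497 + 2.1547, 14.5172 + 5.9201) = (-23.3949, 20.4372)
End effector: (-23.3949, 20.4372)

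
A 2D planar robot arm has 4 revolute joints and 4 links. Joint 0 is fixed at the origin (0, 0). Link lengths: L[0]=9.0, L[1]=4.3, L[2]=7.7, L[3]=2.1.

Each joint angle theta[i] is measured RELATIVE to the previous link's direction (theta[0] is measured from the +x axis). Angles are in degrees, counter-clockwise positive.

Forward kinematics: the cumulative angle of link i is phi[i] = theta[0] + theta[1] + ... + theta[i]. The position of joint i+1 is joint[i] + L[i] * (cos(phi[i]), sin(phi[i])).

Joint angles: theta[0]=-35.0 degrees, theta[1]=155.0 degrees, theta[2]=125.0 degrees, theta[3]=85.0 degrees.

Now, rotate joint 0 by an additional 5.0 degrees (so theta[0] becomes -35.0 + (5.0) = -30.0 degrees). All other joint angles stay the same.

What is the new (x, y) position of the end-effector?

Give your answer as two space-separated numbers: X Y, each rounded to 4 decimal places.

joint[0] = (0.0000, 0.0000)  (base)
link 0: phi[0] = -30 = -30 deg
  cos(-30 deg) = 0.8660, sin(-30 deg) = -0.5000
  joint[1] = (0.0000, 0.0000) + 9 * (0.8660, -0.5000) = (0.0000 + 7.7942, 0.0000 + -4.5000) = (7.7942, -4.5000)
link 1: phi[1] = -30 + 155 = 125 deg
  cos(125 deg) = -0.5736, sin(125 deg) = 0.8192
  joint[2] = (7.7942, -4.5000) + 4.3 * (-0.5736, 0.8192) = (7.7942 + -2.4664, -4.5000 + 3.5224) = (5.3278, -0.9776)
link 2: phi[2] = -30 + 155 + 125 = 250 deg
  cos(250 deg) = -0.3420, sin(250 deg) = -0.9397
  joint[3] = (5.3278, -0.9776) + 7.7 * (-0.3420, -0.9397) = (5.3278 + -2.6336, -0.9776 + -7.2356) = (2.6943, -8.2133)
link 3: phi[3] = -30 + 155 + 125 + 85 = 335 deg
  cos(335 deg) = 0.9063, sin(335 deg) = -0.4226
  joint[4] = (2.6943, -8.2133) + 2.1 * (0.9063, -0.4226) = (2.6943 + 1.9032, -8.2133 + -0.8875) = (4.5975, -9.1008)
End effector: (4.5975, -9.1008)

Answer: 4.5975 -9.1008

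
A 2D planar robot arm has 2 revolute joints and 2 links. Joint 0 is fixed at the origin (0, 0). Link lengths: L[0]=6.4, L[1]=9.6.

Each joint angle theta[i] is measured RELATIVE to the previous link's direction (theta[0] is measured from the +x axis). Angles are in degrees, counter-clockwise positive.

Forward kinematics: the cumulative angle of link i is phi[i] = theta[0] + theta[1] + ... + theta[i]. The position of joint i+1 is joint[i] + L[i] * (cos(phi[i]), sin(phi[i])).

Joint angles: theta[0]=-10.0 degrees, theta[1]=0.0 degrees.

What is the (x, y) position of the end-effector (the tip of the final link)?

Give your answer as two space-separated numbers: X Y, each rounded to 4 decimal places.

Answer: 15.7569 -2.7784

Derivation:
joint[0] = (0.0000, 0.0000)  (base)
link 0: phi[0] = -10 = -10 deg
  cos(-10 deg) = 0.9848, sin(-10 deg) = -0.1736
  joint[1] = (0.0000, 0.0000) + 6.4 * (0.9848, -0.1736) = (0.0000 + 6.3028, 0.0000 + -1.1113) = (6.3028, -1.1113)
link 1: phi[1] = -10 + 0 = -10 deg
  cos(-10 deg) = 0.9848, sin(-10 deg) = -0.1736
  joint[2] = (6.3028, -1.1113) + 9.6 * (0.9848, -0.1736) = (6.3028 + 9.4542, -1.1113 + -1.6670) = (15.7569, -2.7784)
End effector: (15.7569, -2.7784)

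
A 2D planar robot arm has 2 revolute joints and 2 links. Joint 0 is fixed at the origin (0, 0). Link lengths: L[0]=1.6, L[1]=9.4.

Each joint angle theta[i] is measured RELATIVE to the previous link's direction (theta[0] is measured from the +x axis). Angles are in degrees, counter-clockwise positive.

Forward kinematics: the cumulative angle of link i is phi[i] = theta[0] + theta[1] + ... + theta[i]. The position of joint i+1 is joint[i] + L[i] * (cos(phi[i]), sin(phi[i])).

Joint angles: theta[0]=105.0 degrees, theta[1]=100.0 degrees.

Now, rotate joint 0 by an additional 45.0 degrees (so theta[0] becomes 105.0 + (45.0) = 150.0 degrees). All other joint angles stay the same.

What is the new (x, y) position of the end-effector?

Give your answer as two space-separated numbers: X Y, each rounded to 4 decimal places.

joint[0] = (0.0000, 0.0000)  (base)
link 0: phi[0] = 150 = 150 deg
  cos(150 deg) = -0.8660, sin(150 deg) = 0.5000
  joint[1] = (0.0000, 0.0000) + 1.6 * (-0.8660, 0.5000) = (0.0000 + -1.3856, 0.0000 + 0.8000) = (-1.3856, 0.8000)
link 1: phi[1] = 150 + 100 = 250 deg
  cos(250 deg) = -0.3420, sin(250 deg) = -0.9397
  joint[2] = (-1.3856, 0.8000) + 9.4 * (-0.3420, -0.9397) = (-1.3856 + -3.2150, 0.8000 + -8.8331) = (-4.6006, -8.0331)
End effector: (-4.6006, -8.0331)

Answer: -4.6006 -8.0331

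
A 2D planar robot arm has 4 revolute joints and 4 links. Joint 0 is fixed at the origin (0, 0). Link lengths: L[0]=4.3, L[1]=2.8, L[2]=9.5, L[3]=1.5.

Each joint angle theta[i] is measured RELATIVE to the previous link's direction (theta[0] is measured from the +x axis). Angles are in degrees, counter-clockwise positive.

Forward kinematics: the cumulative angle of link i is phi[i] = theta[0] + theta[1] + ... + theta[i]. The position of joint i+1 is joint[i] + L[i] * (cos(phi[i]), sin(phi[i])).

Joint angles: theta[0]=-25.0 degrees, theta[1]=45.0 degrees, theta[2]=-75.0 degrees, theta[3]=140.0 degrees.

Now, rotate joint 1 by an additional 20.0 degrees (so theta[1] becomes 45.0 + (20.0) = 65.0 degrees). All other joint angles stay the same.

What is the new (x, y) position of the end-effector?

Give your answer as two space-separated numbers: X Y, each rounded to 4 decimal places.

Answer: 13.4358 -4.0175

Derivation:
joint[0] = (0.0000, 0.0000)  (base)
link 0: phi[0] = -25 = -25 deg
  cos(-25 deg) = 0.9063, sin(-25 deg) = -0.4226
  joint[1] = (0.0000, 0.0000) + 4.3 * (0.9063, -0.4226) = (0.0000 + 3.8971, 0.0000 + -1.8173) = (3.8971, -1.8173)
link 1: phi[1] = -25 + 65 = 40 deg
  cos(40 deg) = 0.7660, sin(40 deg) = 0.6428
  joint[2] = (3.8971, -1.8173) + 2.8 * (0.7660, 0.6428) = (3.8971 + 2.1449, -1.8173 + 1.7998) = (6.0420, -0.0175)
link 2: phi[2] = -25 + 65 + -75 = -35 deg
  cos(-35 deg) = 0.8192, sin(-35 deg) = -0.5736
  joint[3] = (6.0420, -0.0175) + 9.5 * (0.8192, -0.5736) = (6.0420 + 7.7819, -0.0175 + -5.4490) = (13.8240, -5.4664)
link 3: phi[3] = -25 + 65 + -75 + 140 = 105 deg
  cos(105 deg) = -0.2588, sin(105 deg) = 0.9659
  joint[4] = (13.8240, -5.4664) + 1.5 * (-0.2588, 0.9659) = (13.8240 + -0.3882, -5.4664 + 1.4489) = (13.4358, -4.0175)
End effector: (13.4358, -4.0175)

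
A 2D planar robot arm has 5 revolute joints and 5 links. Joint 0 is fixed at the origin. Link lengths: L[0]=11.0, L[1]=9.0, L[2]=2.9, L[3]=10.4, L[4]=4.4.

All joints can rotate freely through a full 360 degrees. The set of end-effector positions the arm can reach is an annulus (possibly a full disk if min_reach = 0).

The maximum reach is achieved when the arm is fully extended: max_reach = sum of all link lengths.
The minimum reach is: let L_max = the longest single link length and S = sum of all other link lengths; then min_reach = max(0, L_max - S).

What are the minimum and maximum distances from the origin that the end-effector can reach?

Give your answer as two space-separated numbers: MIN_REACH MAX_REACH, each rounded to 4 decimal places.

Link lengths: [11.0, 9.0, 2.9, 10.4, 4.4]
max_reach = 11 + 9 + 2.9 + 10.4 + 4.4 = 37.7
L_max = max([11.0, 9.0, 2.9, 10.4, 4.4]) = 11
S (sum of others) = 37.7 - 11 = 26.7
min_reach = max(0, 11 - 26.7) = max(0, -15.7) = 0

Answer: 0.0000 37.7000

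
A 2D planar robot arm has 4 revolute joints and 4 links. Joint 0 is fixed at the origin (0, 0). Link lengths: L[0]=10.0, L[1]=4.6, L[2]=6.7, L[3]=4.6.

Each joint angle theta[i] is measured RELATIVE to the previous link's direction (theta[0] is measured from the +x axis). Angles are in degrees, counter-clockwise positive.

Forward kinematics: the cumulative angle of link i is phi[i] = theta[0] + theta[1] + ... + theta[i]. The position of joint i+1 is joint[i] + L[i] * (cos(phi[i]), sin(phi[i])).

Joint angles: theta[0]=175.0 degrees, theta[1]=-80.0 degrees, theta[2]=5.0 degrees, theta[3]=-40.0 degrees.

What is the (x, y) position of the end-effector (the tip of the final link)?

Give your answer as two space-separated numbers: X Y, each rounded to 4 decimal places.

Answer: -9.2263 16.0360

Derivation:
joint[0] = (0.0000, 0.0000)  (base)
link 0: phi[0] = 175 = 175 deg
  cos(175 deg) = -0.9962, sin(175 deg) = 0.0872
  joint[1] = (0.0000, 0.0000) + 10 * (-0.9962, 0.0872) = (0.0000 + -9.9619, 0.0000 + 0.8716) = (-9.9619, 0.8716)
link 1: phi[1] = 175 + -80 = 95 deg
  cos(95 deg) = -0.0872, sin(95 deg) = 0.9962
  joint[2] = (-9.9619, 0.8716) + 4.6 * (-0.0872, 0.9962) = (-9.9619 + -0.4009, 0.8716 + 4.5825) = (-10.3629, 5.4541)
link 2: phi[2] = 175 + -80 + 5 = 100 deg
  cos(100 deg) = -0.1736, sin(100 deg) = 0.9848
  joint[3] = (-10.3629, 5.4541) + 6.7 * (-0.1736, 0.9848) = (-10.3629 + -1.1634, 5.4541 + 6.5982) = (-11.5263, 12.0523)
link 3: phi[3] = 175 + -80 + 5 + -40 = 60 deg
  cos(60 deg) = 0.5000, sin(60 deg) = 0.8660
  joint[4] = (-11.5263, 12.0523) + 4.6 * (0.5000, 0.8660) = (-11.5263 + 2.3000, 12.0523 + 3.9837) = (-9.2263, 16.0360)
End effector: (-9.2263, 16.0360)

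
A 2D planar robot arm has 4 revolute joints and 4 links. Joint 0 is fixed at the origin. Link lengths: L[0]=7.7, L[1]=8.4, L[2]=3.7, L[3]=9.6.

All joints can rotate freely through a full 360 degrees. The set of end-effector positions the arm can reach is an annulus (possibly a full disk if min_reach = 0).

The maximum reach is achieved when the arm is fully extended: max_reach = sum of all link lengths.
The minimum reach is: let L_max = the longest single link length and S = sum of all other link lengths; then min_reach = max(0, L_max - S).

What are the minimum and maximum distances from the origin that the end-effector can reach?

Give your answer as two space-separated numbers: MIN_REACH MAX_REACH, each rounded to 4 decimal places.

Answer: 0.0000 29.4000

Derivation:
Link lengths: [7.7, 8.4, 3.7, 9.6]
max_reach = 7.7 + 8.4 + 3.7 + 9.6 = 29.4
L_max = max([7.7, 8.4, 3.7, 9.6]) = 9.6
S (sum of others) = 29.4 - 9.6 = 19.8
min_reach = max(0, 9.6 - 19.8) = max(0, -10.2) = 0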